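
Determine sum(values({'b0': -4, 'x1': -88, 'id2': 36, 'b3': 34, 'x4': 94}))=72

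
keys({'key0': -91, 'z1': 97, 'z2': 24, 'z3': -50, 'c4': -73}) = ['key0', 'z1', 'z2', 'z3', 'c4']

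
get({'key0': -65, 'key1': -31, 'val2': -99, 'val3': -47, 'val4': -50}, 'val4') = -50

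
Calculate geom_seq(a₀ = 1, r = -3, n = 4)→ [1, -3, 9, -27]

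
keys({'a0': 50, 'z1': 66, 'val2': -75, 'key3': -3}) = ['a0', 'z1', 'val2', 'key3']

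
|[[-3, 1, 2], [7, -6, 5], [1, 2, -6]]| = 9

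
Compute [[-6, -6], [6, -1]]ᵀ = [[-6, 6], [-6, -1]]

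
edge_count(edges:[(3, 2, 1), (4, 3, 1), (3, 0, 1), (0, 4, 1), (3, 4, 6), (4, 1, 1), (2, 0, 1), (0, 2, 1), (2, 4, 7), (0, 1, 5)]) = 10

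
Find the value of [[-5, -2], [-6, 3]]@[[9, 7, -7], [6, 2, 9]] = C[0][0] = (-5)*(9) + (-2)*(6) = -57
C[0][1] = (-5)*(7) + (-2)*(2) = -39
C[0][2] = (-5)*(-7) + (-2)*(9) = 17
C[1][0] = (-6)*(9) + (3)*(6) = -36
C[1][1] = (-6)*(7) + (3)*(2) = -36
C[1][2] = (-6)*(-7) + (3)*(9) = 69
= [[-57, -39, 17], [-36, -36, 69]]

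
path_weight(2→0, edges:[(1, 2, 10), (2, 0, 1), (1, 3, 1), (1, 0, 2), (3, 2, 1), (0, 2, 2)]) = w(2→0)=1
= 1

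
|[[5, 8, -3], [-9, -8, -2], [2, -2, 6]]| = (1)*(5)*det([[-8, -2], [-2, 6]]) + (-1)*(8)*det([[-9, -2], [2, 6]]) + (1)*(-3)*det([[-9, -8], [2, -2]])
= -260 + 400 + -102
= 38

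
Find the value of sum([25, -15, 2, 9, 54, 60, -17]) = 25 + (-15) + 2 + 9 + 54 + 60 + (-17)
= 118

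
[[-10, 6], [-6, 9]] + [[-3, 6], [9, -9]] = [[-13, 12], [3, 0]]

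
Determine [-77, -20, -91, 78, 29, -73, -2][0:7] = [-77, -20, -91, 78, 29, -73, -2]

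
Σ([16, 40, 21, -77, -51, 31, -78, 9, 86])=16 + 40 + 21 + (-77) + (-51) + 31 + (-78) + 9 + 86
= -3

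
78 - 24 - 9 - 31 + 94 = 108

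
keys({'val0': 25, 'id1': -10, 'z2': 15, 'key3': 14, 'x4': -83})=['val0', 'id1', 'z2', 'key3', 'x4']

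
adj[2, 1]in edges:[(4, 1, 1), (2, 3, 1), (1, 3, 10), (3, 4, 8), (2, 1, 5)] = 5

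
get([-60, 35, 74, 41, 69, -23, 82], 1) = 35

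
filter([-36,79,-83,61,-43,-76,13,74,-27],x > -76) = [-36, 79, 61, -43, 13, 74, -27]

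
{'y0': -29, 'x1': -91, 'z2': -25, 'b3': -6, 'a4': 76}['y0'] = -29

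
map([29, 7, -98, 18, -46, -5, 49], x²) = (29)²=841, (7)²=49, (-98)²=9604, (18)²=324, (-46)²=2116, (-5)²=25, (49)²=2401
= [841, 49, 9604, 324, 2116, 25, 2401]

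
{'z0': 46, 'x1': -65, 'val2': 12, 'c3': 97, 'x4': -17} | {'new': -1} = {'z0': 46, 'x1': -65, 'val2': 12, 'c3': 97, 'x4': -17, 'new': -1}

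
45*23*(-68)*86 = -6052680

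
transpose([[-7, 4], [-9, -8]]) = [[-7, -9], [4, -8]]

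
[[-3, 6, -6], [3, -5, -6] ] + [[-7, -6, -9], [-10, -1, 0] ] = [[-10, 0, -15], [-7, -6, -6]]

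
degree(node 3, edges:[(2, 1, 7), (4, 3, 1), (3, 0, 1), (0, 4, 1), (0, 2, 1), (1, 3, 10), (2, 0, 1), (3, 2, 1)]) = 4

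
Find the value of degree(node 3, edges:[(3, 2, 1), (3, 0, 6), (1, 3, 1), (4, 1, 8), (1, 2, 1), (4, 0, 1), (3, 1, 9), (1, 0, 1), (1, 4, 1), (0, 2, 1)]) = 4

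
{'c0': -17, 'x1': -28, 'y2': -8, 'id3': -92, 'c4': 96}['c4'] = 96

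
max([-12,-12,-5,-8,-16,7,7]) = 7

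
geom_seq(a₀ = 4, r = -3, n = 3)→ a_0 = 4*(-3)^0 = 4
a_1 = 4*(-3)^1 = -12
a_2 = 4*(-3)^2 = 36
= [4, -12, 36]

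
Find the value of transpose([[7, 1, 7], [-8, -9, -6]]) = [[7, -8], [1, -9], [7, -6]]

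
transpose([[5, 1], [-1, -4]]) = [[5, -1], [1, -4]]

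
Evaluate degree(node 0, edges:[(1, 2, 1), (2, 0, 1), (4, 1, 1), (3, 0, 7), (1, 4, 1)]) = 2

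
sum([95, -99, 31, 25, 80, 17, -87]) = 95 + (-99) + 31 + 25 + 80 + 17 + (-87)
= 62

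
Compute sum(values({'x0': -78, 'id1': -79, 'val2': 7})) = -150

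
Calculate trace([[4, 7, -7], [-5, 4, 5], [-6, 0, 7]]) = 15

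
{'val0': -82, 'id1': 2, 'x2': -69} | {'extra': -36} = {'val0': -82, 'id1': 2, 'x2': -69, 'extra': -36}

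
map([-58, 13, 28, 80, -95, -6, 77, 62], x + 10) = [-48, 23, 38, 90, -85, 4, 87, 72]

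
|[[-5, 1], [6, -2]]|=(-5)*(-2) - (1)*(6)
= 4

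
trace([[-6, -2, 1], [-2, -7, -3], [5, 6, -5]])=diagonal: (-6) + (-7) + (-5)
= -18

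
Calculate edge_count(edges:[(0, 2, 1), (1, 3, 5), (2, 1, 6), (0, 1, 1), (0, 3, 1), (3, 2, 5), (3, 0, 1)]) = 7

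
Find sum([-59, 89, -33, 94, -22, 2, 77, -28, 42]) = (-59) + 89 + (-33) + 94 + (-22) + 2 + 77 + (-28) + 42
= 162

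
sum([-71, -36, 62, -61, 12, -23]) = (-71) + (-36) + 62 + (-61) + 12 + (-23)
= -117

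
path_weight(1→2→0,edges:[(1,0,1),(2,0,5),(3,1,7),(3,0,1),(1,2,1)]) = 6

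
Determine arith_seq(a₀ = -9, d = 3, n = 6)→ a_0 = -9 + 0*3 = -9
a_1 = -9 + 1*3 = -6
a_2 = -9 + 2*3 = -3
...
= [-9, -6, -3, 0, 3, 6]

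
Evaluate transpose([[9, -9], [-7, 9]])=[[9, -7], [-9, 9]]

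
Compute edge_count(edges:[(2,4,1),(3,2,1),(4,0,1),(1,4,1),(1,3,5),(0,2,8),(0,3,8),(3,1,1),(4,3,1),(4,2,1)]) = 10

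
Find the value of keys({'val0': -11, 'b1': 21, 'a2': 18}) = ['val0', 'b1', 'a2']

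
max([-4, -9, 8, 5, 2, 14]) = 14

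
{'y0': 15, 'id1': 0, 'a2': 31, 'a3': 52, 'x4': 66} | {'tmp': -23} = {'y0': 15, 'id1': 0, 'a2': 31, 'a3': 52, 'x4': 66, 'tmp': -23}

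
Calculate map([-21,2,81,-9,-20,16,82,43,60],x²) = (-21)²=441, (2)²=4, (81)²=6561, (-9)²=81, (-20)²=400, (16)²=256, (82)²=6724, (43)²=1849, (60)²=3600
= [441, 4, 6561, 81, 400, 256, 6724, 1849, 3600]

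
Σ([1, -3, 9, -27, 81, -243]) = -182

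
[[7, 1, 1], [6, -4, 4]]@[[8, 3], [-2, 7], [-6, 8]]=[[48, 36], [32, 22]]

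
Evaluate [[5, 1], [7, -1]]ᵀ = [[5, 7], [1, -1]]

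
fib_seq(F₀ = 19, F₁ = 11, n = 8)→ [19, 11, 30, 41, 71, 112, 183, 295]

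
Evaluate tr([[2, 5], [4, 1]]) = 3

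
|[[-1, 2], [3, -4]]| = (-1)*(-4) - (2)*(3)
= -2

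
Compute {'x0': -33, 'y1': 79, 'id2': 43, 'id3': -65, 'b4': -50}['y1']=79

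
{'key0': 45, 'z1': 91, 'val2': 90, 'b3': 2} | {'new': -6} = {'key0': 45, 'z1': 91, 'val2': 90, 'b3': 2, 'new': -6}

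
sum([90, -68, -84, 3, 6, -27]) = -80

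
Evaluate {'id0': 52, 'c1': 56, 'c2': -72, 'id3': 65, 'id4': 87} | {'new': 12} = {'id0': 52, 'c1': 56, 'c2': -72, 'id3': 65, 'id4': 87, 'new': 12}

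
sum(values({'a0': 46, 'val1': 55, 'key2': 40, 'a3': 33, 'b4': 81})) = 46 + 55 + 40 + 33 + 81
= 255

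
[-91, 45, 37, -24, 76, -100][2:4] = [37, -24]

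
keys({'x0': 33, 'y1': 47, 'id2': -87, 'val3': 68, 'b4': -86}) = ['x0', 'y1', 'id2', 'val3', 'b4']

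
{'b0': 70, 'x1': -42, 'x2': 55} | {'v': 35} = {'b0': 70, 'x1': -42, 'x2': 55, 'v': 35}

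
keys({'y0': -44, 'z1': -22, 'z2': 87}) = ['y0', 'z1', 'z2']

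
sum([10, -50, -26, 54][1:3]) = -76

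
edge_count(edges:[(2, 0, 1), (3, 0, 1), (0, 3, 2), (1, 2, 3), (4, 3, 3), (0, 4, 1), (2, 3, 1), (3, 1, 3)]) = 8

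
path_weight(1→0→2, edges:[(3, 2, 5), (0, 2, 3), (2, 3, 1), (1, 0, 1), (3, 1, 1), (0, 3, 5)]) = 4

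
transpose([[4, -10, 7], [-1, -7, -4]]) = [[4, -1], [-10, -7], [7, -4]]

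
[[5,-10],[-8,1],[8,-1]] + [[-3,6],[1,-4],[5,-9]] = [[2, -4], [-7, -3], [13, -10]]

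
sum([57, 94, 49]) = 57 + 94 + 49
= 200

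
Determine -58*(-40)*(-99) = -229680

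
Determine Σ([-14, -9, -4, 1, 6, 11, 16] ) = 7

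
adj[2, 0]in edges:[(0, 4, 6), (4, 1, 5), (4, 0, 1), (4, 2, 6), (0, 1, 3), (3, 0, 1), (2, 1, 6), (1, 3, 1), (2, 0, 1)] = 1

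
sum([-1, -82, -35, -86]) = (-1) + (-82) + (-35) + (-86)
= -204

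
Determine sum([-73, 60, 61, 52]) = 100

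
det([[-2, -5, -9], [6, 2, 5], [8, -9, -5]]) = (1)*(-2)*det([[2, 5], [-9, -5]]) + (-1)*(-5)*det([[6, 5], [8, -5]]) + (1)*(-9)*det([[6, 2], [8, -9]])
= -70 + -350 + 630
= 210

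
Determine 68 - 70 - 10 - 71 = -83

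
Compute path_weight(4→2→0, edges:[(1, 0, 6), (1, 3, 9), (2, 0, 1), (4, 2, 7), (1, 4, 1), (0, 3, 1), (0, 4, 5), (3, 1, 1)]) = 8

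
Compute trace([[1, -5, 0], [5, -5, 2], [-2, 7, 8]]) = diagonal: 1 + (-5) + 8
= 4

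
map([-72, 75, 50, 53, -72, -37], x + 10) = [-62, 85, 60, 63, -62, -27]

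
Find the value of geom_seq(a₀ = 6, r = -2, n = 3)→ [6, -12, 24]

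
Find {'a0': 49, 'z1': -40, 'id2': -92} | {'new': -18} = {'a0': 49, 'z1': -40, 'id2': -92, 'new': -18}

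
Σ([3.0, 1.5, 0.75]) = 3.0 + 1.5 + 0.75
= 5.25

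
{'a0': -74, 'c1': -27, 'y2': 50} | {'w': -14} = {'a0': -74, 'c1': -27, 'y2': 50, 'w': -14}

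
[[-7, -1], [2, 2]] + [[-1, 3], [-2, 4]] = [[-8, 2], [0, 6]]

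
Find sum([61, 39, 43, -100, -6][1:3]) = slice → [39, 43]
39 + 43
= 82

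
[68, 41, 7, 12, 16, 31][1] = 41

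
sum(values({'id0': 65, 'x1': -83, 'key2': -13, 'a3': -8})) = -39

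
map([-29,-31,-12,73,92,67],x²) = [841, 961, 144, 5329, 8464, 4489]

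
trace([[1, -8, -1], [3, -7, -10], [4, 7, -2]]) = diagonal: 1 + (-7) + (-2)
= -8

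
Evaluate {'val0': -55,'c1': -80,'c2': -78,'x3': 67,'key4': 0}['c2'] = -78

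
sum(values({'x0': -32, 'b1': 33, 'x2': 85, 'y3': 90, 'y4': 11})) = 187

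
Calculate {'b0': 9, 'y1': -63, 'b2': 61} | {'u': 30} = {'b0': 9, 'y1': -63, 'b2': 61, 'u': 30}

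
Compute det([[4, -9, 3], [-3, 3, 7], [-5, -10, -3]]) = 775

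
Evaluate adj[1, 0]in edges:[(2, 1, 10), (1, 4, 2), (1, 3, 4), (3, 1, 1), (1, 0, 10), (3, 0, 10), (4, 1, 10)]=10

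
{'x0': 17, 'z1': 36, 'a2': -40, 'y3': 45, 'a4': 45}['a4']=45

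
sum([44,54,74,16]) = 44 + 54 + 74 + 16
= 188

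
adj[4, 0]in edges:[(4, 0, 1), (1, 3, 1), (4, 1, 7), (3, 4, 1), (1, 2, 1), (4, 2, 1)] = 1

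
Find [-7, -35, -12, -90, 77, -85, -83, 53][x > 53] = [77]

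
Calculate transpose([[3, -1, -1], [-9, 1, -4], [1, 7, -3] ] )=[[3, -9, 1], [-1, 1, 7], [-1, -4, -3]]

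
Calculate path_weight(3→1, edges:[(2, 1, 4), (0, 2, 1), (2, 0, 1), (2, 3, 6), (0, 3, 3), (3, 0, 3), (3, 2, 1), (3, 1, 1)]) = w(3→1)=1
= 1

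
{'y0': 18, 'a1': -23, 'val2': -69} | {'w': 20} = {'y0': 18, 'a1': -23, 'val2': -69, 'w': 20}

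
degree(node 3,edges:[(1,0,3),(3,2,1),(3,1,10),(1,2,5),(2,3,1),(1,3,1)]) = 4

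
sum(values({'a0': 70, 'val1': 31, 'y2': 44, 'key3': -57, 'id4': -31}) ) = 70 + 31 + 44 + (-57) + (-31)
= 57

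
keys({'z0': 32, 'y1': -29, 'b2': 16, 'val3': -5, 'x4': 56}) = ['z0', 'y1', 'b2', 'val3', 'x4']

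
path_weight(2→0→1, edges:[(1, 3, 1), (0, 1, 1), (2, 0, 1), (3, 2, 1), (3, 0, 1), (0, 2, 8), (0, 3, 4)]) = 2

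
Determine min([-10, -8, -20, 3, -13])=-20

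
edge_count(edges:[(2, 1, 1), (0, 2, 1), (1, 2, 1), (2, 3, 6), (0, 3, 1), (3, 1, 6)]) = 6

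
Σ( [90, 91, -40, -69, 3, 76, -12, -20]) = 119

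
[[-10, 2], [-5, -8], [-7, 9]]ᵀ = [[-10, -5, -7], [2, -8, 9]]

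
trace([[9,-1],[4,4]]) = diagonal: 9 + 4
= 13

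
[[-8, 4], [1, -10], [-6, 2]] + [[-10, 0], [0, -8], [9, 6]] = [[-18, 4], [1, -18], [3, 8]]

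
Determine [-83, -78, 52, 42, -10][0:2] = [-83, -78]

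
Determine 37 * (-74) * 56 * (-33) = 5059824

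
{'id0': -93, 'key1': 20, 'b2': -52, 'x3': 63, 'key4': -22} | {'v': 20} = {'id0': -93, 'key1': 20, 'b2': -52, 'x3': 63, 'key4': -22, 'v': 20}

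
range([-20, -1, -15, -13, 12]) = 32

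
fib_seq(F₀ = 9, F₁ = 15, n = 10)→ [9, 15, 24, 39, 63, 102, 165, 267, 432, 699]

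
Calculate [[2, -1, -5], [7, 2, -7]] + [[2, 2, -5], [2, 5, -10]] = [[4, 1, -10], [9, 7, -17]]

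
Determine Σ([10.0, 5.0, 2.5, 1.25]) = 10.0 + 5.0 + 2.5 + 1.25
= 18.75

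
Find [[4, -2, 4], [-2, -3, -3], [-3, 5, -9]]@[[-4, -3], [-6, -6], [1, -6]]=[[0, -24], [23, 42], [-27, 33]]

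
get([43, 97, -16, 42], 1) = 97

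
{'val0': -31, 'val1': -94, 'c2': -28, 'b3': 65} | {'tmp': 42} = {'val0': -31, 'val1': -94, 'c2': -28, 'b3': 65, 'tmp': 42}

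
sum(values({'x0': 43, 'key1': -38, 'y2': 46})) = 43 + (-38) + 46
= 51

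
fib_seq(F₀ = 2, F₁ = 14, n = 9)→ F_2 = F_1 + F_0 = 16
F_3 = F_2 + F_1 = 30
F_4 = F_3 + F_2 = 46
...
= [2, 14, 16, 30, 46, 76, 122, 198, 320]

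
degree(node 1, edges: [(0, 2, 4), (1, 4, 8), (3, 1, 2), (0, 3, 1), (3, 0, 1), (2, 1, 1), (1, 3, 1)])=incident: (1,4), (3,1), (2,1), (1,3)
= 4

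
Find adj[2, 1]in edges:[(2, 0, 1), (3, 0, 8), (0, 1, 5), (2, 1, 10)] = 10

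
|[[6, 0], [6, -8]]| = (6)*(-8) - (0)*(6)
= -48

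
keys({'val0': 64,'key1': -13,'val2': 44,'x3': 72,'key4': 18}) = ['val0', 'key1', 'val2', 'x3', 'key4']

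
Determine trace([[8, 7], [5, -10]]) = -2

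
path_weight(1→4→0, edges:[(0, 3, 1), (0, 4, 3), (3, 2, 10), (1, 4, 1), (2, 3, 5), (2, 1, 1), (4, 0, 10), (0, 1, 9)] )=w(1→4)=1 + w(4→0)=10
= 11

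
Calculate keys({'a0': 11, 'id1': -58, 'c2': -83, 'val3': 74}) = ['a0', 'id1', 'c2', 'val3']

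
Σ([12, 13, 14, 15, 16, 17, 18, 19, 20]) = 12 + 13 + 14 + 15 + 16 + 17 + 18 + 19 + 20
= 144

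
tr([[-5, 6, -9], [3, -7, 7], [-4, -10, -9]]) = -21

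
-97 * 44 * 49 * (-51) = 10665732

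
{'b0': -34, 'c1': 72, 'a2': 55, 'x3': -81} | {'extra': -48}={'b0': -34, 'c1': 72, 'a2': 55, 'x3': -81, 'extra': -48}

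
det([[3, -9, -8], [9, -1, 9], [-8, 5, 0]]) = (1)*(3)*det([[-1, 9], [5, 0]]) + (-1)*(-9)*det([[9, 9], [-8, 0]]) + (1)*(-8)*det([[9, -1], [-8, 5]])
= -135 + 648 + -296
= 217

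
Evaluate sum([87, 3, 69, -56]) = 103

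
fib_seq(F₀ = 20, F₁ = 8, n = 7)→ F_2 = F_1 + F_0 = 28
F_3 = F_2 + F_1 = 36
F_4 = F_3 + F_2 = 64
...
= [20, 8, 28, 36, 64, 100, 164]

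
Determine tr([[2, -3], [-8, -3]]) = diagonal: 2 + (-3)
= -1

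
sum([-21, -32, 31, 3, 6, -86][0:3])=slice → [-21, -32, 31]
(-21) + (-32) + 31
= -22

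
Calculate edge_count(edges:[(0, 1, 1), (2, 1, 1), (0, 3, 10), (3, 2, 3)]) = 4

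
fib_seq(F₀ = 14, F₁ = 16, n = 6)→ F_2 = F_1 + F_0 = 30
F_3 = F_2 + F_1 = 46
F_4 = F_3 + F_2 = 76
...
= [14, 16, 30, 46, 76, 122]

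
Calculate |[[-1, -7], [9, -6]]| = 69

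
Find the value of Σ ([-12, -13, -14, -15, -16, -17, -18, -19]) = (-12) + (-13) + (-14) + (-15) + (-16) + (-17) + (-18) + (-19)
= -124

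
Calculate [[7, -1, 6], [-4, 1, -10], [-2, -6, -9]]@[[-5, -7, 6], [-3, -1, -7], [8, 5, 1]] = [[16, -18, 55], [-63, -23, -41], [-44, -25, 21]]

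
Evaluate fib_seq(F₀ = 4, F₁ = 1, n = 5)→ [4, 1, 5, 6, 11]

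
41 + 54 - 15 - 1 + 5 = 84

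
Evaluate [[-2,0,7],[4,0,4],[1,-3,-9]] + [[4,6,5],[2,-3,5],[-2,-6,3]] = [[2, 6, 12], [6, -3, 9], [-1, -9, -6]]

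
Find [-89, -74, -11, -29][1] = -74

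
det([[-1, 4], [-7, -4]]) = (-1)*(-4) - (4)*(-7)
= 32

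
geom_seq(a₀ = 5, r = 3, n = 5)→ [5, 15, 45, 135, 405]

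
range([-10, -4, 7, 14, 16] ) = 26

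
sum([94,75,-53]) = 116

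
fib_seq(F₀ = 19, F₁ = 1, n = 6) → [19, 1, 20, 21, 41, 62]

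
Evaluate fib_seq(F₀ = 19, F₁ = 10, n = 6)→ F_2 = F_1 + F_0 = 29
F_3 = F_2 + F_1 = 39
F_4 = F_3 + F_2 = 68
...
= [19, 10, 29, 39, 68, 107]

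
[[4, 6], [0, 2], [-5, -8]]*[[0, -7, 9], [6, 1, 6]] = C[0][0] = (4)*(0) + (6)*(6) = 36
C[0][1] = (4)*(-7) + (6)*(1) = -22
C[0][2] = (4)*(9) + (6)*(6) = 72
C[1][0] = (0)*(0) + (2)*(6) = 12
C[1][1] = (0)*(-7) + (2)*(1) = 2
C[1][2] = (0)*(9) + (2)*(6) = 12
... (3 more cells)
= [[36, -22, 72], [12, 2, 12], [-48, 27, -93]]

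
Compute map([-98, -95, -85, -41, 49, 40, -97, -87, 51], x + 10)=[-88, -85, -75, -31, 59, 50, -87, -77, 61]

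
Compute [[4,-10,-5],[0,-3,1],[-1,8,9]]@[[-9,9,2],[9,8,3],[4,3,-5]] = [[-146, -59, 3], [-23, -21, -14], [117, 82, -23]]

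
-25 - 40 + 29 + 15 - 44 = -65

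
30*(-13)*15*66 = -386100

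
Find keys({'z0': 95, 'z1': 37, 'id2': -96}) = ['z0', 'z1', 'id2']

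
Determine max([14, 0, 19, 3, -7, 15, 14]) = 19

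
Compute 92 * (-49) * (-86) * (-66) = -25587408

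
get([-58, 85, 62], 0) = -58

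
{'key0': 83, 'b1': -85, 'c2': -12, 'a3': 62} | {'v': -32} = {'key0': 83, 'b1': -85, 'c2': -12, 'a3': 62, 'v': -32}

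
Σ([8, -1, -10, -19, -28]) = 8 + (-1) + (-10) + (-19) + (-28)
= -50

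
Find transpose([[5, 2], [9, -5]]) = [[5, 9], [2, -5]]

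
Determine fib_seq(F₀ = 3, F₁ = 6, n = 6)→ [3, 6, 9, 15, 24, 39]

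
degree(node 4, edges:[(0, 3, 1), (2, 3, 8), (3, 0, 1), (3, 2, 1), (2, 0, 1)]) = incident: none
= 0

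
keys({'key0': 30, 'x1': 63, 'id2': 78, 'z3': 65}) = ['key0', 'x1', 'id2', 'z3']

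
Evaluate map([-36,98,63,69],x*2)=[-72, 196, 126, 138]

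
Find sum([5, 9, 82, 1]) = 97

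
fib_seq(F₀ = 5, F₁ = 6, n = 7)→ [5, 6, 11, 17, 28, 45, 73]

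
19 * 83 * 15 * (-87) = -2057985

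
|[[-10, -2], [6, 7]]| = (-10)*(7) - (-2)*(6)
= -58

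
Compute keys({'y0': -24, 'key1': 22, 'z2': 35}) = ['y0', 'key1', 'z2']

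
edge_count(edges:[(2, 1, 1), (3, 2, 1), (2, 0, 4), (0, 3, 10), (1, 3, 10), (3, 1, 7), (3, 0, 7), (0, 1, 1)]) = 8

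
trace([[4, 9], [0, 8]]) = diagonal: 4 + 8
= 12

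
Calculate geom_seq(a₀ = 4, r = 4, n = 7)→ a_0 = 4*4^0 = 4
a_1 = 4*4^1 = 16
a_2 = 4*4^2 = 64
...
= [4, 16, 64, 256, 1024, 4096, 16384]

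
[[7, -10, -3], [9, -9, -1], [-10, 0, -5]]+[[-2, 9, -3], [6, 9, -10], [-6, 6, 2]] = [[5, -1, -6], [15, 0, -11], [-16, 6, -3]]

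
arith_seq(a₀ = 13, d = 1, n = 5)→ [13, 14, 15, 16, 17]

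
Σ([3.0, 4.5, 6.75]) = 14.25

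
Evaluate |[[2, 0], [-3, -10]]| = -20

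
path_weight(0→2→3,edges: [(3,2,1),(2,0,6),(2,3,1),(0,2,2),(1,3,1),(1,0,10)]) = 3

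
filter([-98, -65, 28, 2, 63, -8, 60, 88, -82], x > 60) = [63, 88]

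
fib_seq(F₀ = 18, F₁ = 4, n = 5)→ [18, 4, 22, 26, 48]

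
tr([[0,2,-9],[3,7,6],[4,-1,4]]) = diagonal: 0 + 7 + 4
= 11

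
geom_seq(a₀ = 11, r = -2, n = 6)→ [11, -22, 44, -88, 176, -352]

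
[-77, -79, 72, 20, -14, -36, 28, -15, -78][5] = -36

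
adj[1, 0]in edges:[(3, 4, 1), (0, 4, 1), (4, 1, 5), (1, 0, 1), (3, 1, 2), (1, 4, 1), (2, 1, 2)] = 1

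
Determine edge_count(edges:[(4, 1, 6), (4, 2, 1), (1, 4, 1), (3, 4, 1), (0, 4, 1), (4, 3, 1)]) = 6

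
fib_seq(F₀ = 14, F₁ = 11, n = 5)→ F_2 = F_1 + F_0 = 25
F_3 = F_2 + F_1 = 36
F_4 = F_3 + F_2 = 61
= [14, 11, 25, 36, 61]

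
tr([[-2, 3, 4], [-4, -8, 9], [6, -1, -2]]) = diagonal: (-2) + (-8) + (-2)
= -12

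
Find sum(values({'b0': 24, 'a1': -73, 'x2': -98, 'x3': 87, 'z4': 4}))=-56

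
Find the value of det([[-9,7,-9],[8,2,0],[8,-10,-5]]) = (1)*(-9)*det([[2, 0], [-10, -5]]) + (-1)*(7)*det([[8, 0], [8, -5]]) + (1)*(-9)*det([[8, 2], [8, -10]])
= 90 + 280 + 864
= 1234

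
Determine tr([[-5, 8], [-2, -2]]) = diagonal: (-5) + (-2)
= -7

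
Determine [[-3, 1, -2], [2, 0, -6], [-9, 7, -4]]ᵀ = [[-3, 2, -9], [1, 0, 7], [-2, -6, -4]]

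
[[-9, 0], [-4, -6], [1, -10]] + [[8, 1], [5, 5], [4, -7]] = [[-1, 1], [1, -1], [5, -17]]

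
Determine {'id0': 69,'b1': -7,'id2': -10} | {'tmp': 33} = {'id0': 69, 'b1': -7, 'id2': -10, 'tmp': 33}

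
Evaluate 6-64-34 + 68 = -24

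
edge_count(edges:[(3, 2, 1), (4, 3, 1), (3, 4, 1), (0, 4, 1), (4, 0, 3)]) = 5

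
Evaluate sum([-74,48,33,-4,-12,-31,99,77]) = (-74) + 48 + 33 + (-4) + (-12) + (-31) + 99 + 77
= 136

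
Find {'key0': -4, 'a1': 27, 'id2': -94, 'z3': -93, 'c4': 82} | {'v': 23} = {'key0': -4, 'a1': 27, 'id2': -94, 'z3': -93, 'c4': 82, 'v': 23}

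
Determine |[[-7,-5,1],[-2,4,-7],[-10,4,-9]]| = (1)*(-7)*det([[4, -7], [4, -9]]) + (-1)*(-5)*det([[-2, -7], [-10, -9]]) + (1)*(1)*det([[-2, 4], [-10, 4]])
= 56 + -260 + 32
= -172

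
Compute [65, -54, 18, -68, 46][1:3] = [-54, 18]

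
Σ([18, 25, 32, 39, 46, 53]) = 213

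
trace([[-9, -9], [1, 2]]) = diagonal: (-9) + 2
= -7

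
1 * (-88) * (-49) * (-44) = -189728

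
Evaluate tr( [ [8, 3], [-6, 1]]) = 9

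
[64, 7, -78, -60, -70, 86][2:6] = [-78, -60, -70, 86]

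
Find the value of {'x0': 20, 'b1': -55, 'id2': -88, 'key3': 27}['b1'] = -55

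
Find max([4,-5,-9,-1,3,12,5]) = 12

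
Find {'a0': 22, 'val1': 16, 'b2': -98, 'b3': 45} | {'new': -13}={'a0': 22, 'val1': 16, 'b2': -98, 'b3': 45, 'new': -13}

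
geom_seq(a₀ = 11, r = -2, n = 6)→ a_0 = 11*(-2)^0 = 11
a_1 = 11*(-2)^1 = -22
a_2 = 11*(-2)^2 = 44
...
= [11, -22, 44, -88, 176, -352]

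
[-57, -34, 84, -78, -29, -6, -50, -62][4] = -29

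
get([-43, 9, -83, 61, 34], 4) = 34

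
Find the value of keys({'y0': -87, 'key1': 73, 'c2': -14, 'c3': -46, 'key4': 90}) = ['y0', 'key1', 'c2', 'c3', 'key4']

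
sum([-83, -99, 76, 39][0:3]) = slice → [-83, -99, 76]
(-83) + (-99) + 76
= -106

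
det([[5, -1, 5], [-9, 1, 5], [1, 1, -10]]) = (1)*(5)*det([[1, 5], [1, -10]]) + (-1)*(-1)*det([[-9, 5], [1, -10]]) + (1)*(5)*det([[-9, 1], [1, 1]])
= -75 + 85 + -50
= -40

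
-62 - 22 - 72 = -156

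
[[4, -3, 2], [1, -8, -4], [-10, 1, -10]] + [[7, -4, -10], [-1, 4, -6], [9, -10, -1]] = [[11, -7, -8], [0, -4, -10], [-1, -9, -11]]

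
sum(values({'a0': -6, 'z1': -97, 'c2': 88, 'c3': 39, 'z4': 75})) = (-6) + (-97) + 88 + 39 + 75
= 99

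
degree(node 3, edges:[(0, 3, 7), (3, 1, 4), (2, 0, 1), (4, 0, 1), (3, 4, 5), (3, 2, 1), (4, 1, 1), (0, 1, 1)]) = 4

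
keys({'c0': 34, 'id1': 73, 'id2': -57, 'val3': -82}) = ['c0', 'id1', 'id2', 'val3']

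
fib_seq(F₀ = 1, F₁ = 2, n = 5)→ [1, 2, 3, 5, 8]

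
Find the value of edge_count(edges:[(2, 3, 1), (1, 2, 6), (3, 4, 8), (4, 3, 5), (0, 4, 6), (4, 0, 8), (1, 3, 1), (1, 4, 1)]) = 8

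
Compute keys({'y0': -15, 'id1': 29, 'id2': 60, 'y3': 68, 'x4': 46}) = ['y0', 'id1', 'id2', 'y3', 'x4']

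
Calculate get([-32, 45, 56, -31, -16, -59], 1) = 45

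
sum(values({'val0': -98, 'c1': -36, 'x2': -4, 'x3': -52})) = (-98) + (-36) + (-4) + (-52)
= -190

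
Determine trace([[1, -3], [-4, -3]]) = -2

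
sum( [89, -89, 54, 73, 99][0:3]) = 54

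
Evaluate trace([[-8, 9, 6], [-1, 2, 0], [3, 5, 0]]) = diagonal: (-8) + 2 + 0
= -6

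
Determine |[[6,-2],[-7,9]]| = 40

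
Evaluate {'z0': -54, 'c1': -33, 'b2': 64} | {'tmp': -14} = {'z0': -54, 'c1': -33, 'b2': 64, 'tmp': -14}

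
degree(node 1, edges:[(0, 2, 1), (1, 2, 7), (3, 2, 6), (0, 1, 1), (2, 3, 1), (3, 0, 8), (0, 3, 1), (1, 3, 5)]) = 3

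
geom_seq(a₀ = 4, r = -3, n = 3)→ a_0 = 4*(-3)^0 = 4
a_1 = 4*(-3)^1 = -12
a_2 = 4*(-3)^2 = 36
= [4, -12, 36]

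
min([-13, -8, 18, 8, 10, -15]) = -15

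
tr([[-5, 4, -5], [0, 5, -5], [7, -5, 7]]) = 7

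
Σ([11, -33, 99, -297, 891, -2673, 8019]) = 11 + -33 + 99 + -297 + 891 + -2673 + 8019
= 6017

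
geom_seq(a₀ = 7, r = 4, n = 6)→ a_0 = 7*4^0 = 7
a_1 = 7*4^1 = 28
a_2 = 7*4^2 = 112
...
= [7, 28, 112, 448, 1792, 7168]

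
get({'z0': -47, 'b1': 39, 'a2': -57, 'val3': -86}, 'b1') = 39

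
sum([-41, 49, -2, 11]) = (-41) + 49 + (-2) + 11
= 17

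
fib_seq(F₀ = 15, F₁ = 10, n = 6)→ [15, 10, 25, 35, 60, 95]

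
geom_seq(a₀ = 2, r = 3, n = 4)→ a_0 = 2*3^0 = 2
a_1 = 2*3^1 = 6
a_2 = 2*3^2 = 18
...
= [2, 6, 18, 54]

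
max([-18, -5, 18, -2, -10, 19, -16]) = 19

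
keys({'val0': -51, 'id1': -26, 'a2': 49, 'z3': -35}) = ['val0', 'id1', 'a2', 'z3']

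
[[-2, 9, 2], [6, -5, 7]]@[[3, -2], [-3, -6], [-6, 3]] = [[-45, -44], [-9, 39]]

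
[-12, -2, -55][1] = -2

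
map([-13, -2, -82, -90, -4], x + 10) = -13+10=-3, -2+10=8, -82+10=-72, -90+10=-80, -4+10=6
= [-3, 8, -72, -80, 6]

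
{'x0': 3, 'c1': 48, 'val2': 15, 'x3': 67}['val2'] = 15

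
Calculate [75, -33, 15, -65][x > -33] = keep x where x > -33: 75✓, -33✗, 15✓, -65✗
= [75, 15]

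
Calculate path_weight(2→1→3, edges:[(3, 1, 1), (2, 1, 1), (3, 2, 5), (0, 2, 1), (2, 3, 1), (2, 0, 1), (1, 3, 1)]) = w(2→1)=1 + w(1→3)=1
= 2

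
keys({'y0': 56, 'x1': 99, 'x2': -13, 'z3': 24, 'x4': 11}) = ['y0', 'x1', 'x2', 'z3', 'x4']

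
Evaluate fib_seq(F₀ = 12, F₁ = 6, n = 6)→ [12, 6, 18, 24, 42, 66]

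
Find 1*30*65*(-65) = -126750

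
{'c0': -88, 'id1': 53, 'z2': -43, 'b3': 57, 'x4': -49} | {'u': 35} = {'c0': -88, 'id1': 53, 'z2': -43, 'b3': 57, 'x4': -49, 'u': 35}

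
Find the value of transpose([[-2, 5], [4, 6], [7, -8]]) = [[-2, 4, 7], [5, 6, -8]]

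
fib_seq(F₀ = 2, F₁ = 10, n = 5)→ [2, 10, 12, 22, 34]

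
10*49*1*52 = 25480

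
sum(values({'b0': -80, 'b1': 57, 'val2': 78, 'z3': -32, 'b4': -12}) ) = (-80) + 57 + 78 + (-32) + (-12)
= 11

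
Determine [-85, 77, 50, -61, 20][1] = 77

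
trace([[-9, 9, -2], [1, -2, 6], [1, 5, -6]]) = -17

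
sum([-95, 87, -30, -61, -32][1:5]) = slice → [87, -30, -61, -32]
87 + (-30) + (-61) + (-32)
= -36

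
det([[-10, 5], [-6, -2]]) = (-10)*(-2) - (5)*(-6)
= 50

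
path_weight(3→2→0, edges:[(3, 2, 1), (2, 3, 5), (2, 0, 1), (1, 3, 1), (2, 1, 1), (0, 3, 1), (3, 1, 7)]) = 2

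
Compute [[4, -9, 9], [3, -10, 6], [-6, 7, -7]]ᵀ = [[4, 3, -6], [-9, -10, 7], [9, 6, -7]]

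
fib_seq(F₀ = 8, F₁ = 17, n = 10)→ F_2 = F_1 + F_0 = 25
F_3 = F_2 + F_1 = 42
F_4 = F_3 + F_2 = 67
...
= [8, 17, 25, 42, 67, 109, 176, 285, 461, 746]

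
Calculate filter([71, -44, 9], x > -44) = keep x where x > -44: 71✓, -44✗, 9✓
= [71, 9]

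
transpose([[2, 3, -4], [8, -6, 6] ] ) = [[2, 8], [3, -6], [-4, 6]]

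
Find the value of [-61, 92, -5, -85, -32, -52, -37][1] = 92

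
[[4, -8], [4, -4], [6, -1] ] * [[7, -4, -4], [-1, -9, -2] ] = C[0][0] = (4)*(7) + (-8)*(-1) = 36
C[0][1] = (4)*(-4) + (-8)*(-9) = 56
C[0][2] = (4)*(-4) + (-8)*(-2) = 0
C[1][0] = (4)*(7) + (-4)*(-1) = 32
C[1][1] = (4)*(-4) + (-4)*(-9) = 20
C[1][2] = (4)*(-4) + (-4)*(-2) = -8
... (3 more cells)
= [[36, 56, 0], [32, 20, -8], [43, -15, -22]]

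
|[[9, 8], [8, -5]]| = -109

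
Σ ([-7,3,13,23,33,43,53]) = 161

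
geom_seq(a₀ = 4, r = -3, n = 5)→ a_0 = 4*(-3)^0 = 4
a_1 = 4*(-3)^1 = -12
a_2 = 4*(-3)^2 = 36
...
= [4, -12, 36, -108, 324]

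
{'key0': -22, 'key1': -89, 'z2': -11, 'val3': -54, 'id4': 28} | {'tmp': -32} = {'key0': -22, 'key1': -89, 'z2': -11, 'val3': -54, 'id4': 28, 'tmp': -32}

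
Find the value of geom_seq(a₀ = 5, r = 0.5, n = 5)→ [5.0, 2.5, 1.25, 0.625, 0.3125]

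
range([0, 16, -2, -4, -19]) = 35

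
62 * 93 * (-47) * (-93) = 25203186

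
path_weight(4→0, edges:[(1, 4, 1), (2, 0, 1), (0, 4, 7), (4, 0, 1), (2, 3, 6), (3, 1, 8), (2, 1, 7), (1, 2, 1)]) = 1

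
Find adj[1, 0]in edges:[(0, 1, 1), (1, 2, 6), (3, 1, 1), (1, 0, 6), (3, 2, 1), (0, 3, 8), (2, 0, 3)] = 6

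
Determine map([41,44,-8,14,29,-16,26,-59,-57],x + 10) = [51, 54, 2, 24, 39, -6, 36, -49, -47]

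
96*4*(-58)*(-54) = 1202688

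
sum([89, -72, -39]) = 89 + (-72) + (-39)
= -22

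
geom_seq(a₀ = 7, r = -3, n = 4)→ a_0 = 7*(-3)^0 = 7
a_1 = 7*(-3)^1 = -21
a_2 = 7*(-3)^2 = 63
...
= [7, -21, 63, -189]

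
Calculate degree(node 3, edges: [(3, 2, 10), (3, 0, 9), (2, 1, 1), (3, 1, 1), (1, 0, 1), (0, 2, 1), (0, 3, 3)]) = 4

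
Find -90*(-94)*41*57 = 19771020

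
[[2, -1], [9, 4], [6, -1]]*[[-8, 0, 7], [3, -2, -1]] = [[-19, 2, 15], [-60, -8, 59], [-51, 2, 43]]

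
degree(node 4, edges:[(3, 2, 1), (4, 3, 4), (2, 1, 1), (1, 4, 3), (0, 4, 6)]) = 3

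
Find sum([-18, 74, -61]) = -5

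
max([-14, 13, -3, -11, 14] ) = 14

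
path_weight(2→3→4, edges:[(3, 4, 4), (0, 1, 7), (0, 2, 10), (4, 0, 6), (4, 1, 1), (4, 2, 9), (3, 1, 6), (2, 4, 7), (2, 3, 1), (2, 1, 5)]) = 5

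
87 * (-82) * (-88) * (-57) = -35784144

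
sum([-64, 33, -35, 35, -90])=(-64) + 33 + (-35) + 35 + (-90)
= -121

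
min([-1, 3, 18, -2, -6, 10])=-6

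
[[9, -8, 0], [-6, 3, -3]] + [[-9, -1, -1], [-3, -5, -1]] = [[0, -9, -1], [-9, -2, -4]]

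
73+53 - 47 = 79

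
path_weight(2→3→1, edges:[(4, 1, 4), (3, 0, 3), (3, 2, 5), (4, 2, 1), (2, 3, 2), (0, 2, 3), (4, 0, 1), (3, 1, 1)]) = w(2→3)=2 + w(3→1)=1
= 3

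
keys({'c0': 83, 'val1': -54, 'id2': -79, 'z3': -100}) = ['c0', 'val1', 'id2', 'z3']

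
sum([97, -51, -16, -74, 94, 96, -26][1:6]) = 49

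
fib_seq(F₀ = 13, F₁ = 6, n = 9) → [13, 6, 19, 25, 44, 69, 113, 182, 295]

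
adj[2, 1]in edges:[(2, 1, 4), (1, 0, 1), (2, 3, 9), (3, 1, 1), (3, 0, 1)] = 4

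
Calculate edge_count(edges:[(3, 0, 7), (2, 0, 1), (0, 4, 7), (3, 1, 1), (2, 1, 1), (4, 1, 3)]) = 6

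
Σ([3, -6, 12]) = 9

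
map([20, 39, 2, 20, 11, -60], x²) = (20)²=400, (39)²=1521, (2)²=4, (20)²=400, (11)²=121, (-60)²=3600
= [400, 1521, 4, 400, 121, 3600]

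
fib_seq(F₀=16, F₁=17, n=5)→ F_2 = F_1 + F_0 = 33
F_3 = F_2 + F_1 = 50
F_4 = F_3 + F_2 = 83
= [16, 17, 33, 50, 83]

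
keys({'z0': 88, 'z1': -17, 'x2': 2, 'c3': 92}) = ['z0', 'z1', 'x2', 'c3']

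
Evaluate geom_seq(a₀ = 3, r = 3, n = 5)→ a_0 = 3*3^0 = 3
a_1 = 3*3^1 = 9
a_2 = 3*3^2 = 27
...
= [3, 9, 27, 81, 243]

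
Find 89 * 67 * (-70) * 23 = -9600430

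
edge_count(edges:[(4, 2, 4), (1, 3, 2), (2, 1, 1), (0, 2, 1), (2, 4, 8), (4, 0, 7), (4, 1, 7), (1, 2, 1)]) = 8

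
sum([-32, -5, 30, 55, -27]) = 21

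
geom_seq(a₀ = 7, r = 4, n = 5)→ a_0 = 7*4^0 = 7
a_1 = 7*4^1 = 28
a_2 = 7*4^2 = 112
...
= [7, 28, 112, 448, 1792]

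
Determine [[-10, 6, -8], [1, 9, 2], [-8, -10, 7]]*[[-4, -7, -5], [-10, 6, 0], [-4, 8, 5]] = C[0][0] = (-10)*(-4) + (6)*(-10) + (-8)*(-4) = 12
C[0][1] = (-10)*(-7) + (6)*(6) + (-8)*(8) = 42
C[0][2] = (-10)*(-5) + (6)*(0) + (-8)*(5) = 10
C[1][0] = (1)*(-4) + (9)*(-10) + (2)*(-4) = -102
C[1][1] = (1)*(-7) + (9)*(6) + (2)*(8) = 63
C[1][2] = (1)*(-5) + (9)*(0) + (2)*(5) = 5
... (3 more cells)
= [[12, 42, 10], [-102, 63, 5], [104, 52, 75]]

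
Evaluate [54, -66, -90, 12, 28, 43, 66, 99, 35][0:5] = [54, -66, -90, 12, 28]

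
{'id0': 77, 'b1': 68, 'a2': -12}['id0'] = 77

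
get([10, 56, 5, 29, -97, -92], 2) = 5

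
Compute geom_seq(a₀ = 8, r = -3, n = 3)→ [8, -24, 72]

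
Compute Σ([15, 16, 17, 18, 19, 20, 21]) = 15 + 16 + 17 + 18 + 19 + 20 + 21
= 126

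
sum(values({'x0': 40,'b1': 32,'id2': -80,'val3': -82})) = -90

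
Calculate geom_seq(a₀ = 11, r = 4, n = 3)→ [11, 44, 176]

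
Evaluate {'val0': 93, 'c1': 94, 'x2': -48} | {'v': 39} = {'val0': 93, 'c1': 94, 'x2': -48, 'v': 39}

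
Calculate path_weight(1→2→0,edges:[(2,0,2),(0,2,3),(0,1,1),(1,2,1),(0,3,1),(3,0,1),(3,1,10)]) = 3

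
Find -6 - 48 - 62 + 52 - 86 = -150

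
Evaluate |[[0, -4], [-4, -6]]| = -16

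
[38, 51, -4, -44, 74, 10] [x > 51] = [74]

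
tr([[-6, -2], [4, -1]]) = -7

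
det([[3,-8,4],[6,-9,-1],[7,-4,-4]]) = 116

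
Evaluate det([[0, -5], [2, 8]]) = 10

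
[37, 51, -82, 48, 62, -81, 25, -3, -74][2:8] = [-82, 48, 62, -81, 25, -3]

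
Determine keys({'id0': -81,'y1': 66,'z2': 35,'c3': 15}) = ['id0', 'y1', 'z2', 'c3']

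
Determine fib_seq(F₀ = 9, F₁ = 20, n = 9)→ F_2 = F_1 + F_0 = 29
F_3 = F_2 + F_1 = 49
F_4 = F_3 + F_2 = 78
...
= [9, 20, 29, 49, 78, 127, 205, 332, 537]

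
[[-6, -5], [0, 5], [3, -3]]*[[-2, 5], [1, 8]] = [[7, -70], [5, 40], [-9, -9]]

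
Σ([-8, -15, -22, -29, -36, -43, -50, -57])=(-8) + (-15) + (-22) + (-29) + (-36) + (-43) + (-50) + (-57)
= -260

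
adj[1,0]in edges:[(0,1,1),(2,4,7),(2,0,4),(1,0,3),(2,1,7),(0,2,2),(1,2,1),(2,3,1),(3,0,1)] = 3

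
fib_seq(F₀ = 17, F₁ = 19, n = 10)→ [17, 19, 36, 55, 91, 146, 237, 383, 620, 1003]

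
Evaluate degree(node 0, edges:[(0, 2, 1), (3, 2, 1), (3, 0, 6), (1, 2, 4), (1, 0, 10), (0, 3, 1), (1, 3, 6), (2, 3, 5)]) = 4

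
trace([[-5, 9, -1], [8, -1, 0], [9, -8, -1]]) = diagonal: (-5) + (-1) + (-1)
= -7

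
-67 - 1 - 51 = -119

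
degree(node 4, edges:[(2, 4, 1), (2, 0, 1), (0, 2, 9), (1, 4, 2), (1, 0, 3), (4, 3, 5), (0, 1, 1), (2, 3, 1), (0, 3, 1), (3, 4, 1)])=4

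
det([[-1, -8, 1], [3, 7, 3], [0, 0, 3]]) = 51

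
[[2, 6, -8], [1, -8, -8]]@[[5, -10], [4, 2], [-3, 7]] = [[58, -64], [-3, -82]]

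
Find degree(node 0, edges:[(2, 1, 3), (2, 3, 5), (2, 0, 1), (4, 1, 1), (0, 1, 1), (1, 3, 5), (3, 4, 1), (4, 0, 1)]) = 3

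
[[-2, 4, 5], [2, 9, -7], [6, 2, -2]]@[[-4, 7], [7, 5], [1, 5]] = C[0][0] = (-2)*(-4) + (4)*(7) + (5)*(1) = 41
C[0][1] = (-2)*(7) + (4)*(5) + (5)*(5) = 31
C[1][0] = (2)*(-4) + (9)*(7) + (-7)*(1) = 48
C[1][1] = (2)*(7) + (9)*(5) + (-7)*(5) = 24
C[2][0] = (6)*(-4) + (2)*(7) + (-2)*(1) = -12
C[2][1] = (6)*(7) + (2)*(5) + (-2)*(5) = 42
= [[41, 31], [48, 24], [-12, 42]]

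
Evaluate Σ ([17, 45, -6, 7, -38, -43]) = 17 + 45 + (-6) + 7 + (-38) + (-43)
= -18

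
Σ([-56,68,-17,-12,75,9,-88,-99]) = (-56) + 68 + (-17) + (-12) + 75 + 9 + (-88) + (-99)
= -120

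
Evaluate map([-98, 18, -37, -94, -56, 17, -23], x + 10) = [-88, 28, -27, -84, -46, 27, -13]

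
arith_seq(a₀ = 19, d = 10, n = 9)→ [19, 29, 39, 49, 59, 69, 79, 89, 99]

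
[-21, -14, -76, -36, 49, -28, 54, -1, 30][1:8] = [-14, -76, -36, 49, -28, 54, -1]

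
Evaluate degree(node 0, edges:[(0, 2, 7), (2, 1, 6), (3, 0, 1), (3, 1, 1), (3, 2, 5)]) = 2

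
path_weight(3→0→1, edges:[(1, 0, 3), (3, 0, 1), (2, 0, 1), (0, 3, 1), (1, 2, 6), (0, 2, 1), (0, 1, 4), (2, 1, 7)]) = 5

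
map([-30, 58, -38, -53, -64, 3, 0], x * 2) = -30*2=-60, 58*2=116, -38*2=-76, -53*2=-106, -64*2=-128, 3*2=6, 0*2=0
= [-60, 116, -76, -106, -128, 6, 0]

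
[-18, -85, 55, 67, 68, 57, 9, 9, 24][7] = 9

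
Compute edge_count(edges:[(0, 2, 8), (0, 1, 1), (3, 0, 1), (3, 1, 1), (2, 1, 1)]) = 5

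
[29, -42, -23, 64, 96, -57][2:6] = [-23, 64, 96, -57]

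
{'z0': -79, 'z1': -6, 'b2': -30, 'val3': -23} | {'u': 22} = {'z0': -79, 'z1': -6, 'b2': -30, 'val3': -23, 'u': 22}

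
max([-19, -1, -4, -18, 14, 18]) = 18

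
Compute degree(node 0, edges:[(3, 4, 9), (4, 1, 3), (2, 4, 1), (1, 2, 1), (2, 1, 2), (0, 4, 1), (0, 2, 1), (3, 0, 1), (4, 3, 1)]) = incident: (0,4), (0,2), (3,0)
= 3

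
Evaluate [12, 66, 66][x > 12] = [66, 66]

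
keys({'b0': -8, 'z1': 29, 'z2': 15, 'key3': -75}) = ['b0', 'z1', 'z2', 'key3']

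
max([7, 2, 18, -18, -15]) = 18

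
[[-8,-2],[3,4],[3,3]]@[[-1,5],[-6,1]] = C[0][0] = (-8)*(-1) + (-2)*(-6) = 20
C[0][1] = (-8)*(5) + (-2)*(1) = -42
C[1][0] = (3)*(-1) + (4)*(-6) = -27
C[1][1] = (3)*(5) + (4)*(1) = 19
C[2][0] = (3)*(-1) + (3)*(-6) = -21
C[2][1] = (3)*(5) + (3)*(1) = 18
= [[20, -42], [-27, 19], [-21, 18]]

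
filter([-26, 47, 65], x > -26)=keep x where x > -26: -26✗, 47✓, 65✓
= [47, 65]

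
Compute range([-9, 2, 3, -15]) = 18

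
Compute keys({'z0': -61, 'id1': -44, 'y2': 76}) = ['z0', 'id1', 'y2']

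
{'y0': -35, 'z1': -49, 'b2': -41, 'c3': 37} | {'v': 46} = {'y0': -35, 'z1': -49, 'b2': -41, 'c3': 37, 'v': 46}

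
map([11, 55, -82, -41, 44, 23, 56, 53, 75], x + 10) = [21, 65, -72, -31, 54, 33, 66, 63, 85]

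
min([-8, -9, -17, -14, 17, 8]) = -17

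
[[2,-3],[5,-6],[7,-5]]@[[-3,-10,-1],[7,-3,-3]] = [[-27, -11, 7], [-57, -32, 13], [-56, -55, 8]]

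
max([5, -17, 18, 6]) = 18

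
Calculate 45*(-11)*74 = -36630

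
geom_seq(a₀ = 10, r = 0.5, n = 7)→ a_0 = 10*0.5^0 = 10.0
a_1 = 10*0.5^1 = 5.0
a_2 = 10*0.5^2 = 2.5
...
= [10.0, 5.0, 2.5, 1.25, 0.625, 0.3125, 0.15625]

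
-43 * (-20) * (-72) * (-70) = 4334400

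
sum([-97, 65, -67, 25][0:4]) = -74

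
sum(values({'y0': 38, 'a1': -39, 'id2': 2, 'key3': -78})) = 38 + (-39) + 2 + (-78)
= -77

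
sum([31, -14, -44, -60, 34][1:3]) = slice → [-14, -44]
(-14) + (-44)
= -58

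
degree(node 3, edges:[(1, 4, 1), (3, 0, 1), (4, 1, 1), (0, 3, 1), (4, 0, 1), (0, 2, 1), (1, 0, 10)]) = incident: (3,0), (0,3)
= 2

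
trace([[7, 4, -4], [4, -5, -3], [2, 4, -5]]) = -3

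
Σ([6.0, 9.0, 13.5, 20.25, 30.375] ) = 6.0 + 9.0 + 13.5 + 20.25 + 30.375
= 79.125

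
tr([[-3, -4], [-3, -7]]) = diagonal: (-3) + (-7)
= -10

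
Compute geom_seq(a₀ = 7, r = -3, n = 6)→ a_0 = 7*(-3)^0 = 7
a_1 = 7*(-3)^1 = -21
a_2 = 7*(-3)^2 = 63
...
= [7, -21, 63, -189, 567, -1701]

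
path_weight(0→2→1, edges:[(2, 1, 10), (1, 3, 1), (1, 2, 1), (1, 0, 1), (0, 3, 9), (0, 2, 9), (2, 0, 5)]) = 19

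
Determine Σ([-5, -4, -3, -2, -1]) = (-5) + (-4) + (-3) + (-2) + (-1)
= -15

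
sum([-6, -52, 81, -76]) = (-6) + (-52) + 81 + (-76)
= -53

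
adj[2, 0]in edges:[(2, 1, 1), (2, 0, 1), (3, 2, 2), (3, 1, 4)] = 1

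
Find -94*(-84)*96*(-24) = -18192384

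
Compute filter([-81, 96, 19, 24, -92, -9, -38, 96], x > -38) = keep x where x > -38: -81✗, 96✓, 19✓, 24✓, -92✗, -9✓, -38✗, 96✓
= [96, 19, 24, -9, 96]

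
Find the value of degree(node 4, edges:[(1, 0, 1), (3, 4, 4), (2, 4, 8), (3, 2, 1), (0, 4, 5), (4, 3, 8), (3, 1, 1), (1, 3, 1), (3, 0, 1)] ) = incident: (3,4), (2,4), (0,4), (4,3)
= 4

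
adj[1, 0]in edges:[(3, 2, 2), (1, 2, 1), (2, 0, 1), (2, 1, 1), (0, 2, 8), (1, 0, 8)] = 8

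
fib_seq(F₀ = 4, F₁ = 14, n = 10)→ F_2 = F_1 + F_0 = 18
F_3 = F_2 + F_1 = 32
F_4 = F_3 + F_2 = 50
...
= [4, 14, 18, 32, 50, 82, 132, 214, 346, 560]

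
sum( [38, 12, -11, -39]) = 0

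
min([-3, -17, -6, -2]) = -17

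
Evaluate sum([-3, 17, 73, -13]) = (-3) + 17 + 73 + (-13)
= 74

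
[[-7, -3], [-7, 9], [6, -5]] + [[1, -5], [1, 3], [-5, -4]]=[[-6, -8], [-6, 12], [1, -9]]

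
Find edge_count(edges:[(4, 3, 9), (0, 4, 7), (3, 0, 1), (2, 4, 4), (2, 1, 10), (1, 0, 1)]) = 6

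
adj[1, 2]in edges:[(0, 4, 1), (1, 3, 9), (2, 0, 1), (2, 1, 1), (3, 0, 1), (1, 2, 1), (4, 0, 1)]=1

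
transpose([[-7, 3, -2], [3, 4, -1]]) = [[-7, 3], [3, 4], [-2, -1]]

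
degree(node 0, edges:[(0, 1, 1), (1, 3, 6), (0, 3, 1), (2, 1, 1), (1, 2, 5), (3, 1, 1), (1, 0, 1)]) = 3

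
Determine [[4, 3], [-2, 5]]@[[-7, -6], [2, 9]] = [[-22, 3], [24, 57]]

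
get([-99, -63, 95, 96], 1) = -63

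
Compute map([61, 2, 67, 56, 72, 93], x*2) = 61*2=122, 2*2=4, 67*2=134, 56*2=112, 72*2=144, 93*2=186
= [122, 4, 134, 112, 144, 186]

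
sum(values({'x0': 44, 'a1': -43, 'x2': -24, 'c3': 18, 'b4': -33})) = -38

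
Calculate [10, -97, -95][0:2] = [10, -97]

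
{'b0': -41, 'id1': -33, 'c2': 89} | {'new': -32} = {'b0': -41, 'id1': -33, 'c2': 89, 'new': -32}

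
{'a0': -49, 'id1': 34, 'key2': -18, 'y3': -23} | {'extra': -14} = {'a0': -49, 'id1': 34, 'key2': -18, 'y3': -23, 'extra': -14}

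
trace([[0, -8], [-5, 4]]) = 4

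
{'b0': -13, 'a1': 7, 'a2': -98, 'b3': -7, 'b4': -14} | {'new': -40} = {'b0': -13, 'a1': 7, 'a2': -98, 'b3': -7, 'b4': -14, 'new': -40}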